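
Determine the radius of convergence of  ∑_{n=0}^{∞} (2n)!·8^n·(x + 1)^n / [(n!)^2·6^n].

Ratio test: |a_{n+1}/a_n| = (2n+1)·(2n+2)/(n+1)² · 8/6 → 16/3 as n → ∞.
Hence the series converges for |x + 1| < 1/(16/3) = 3/16, so the radius of convergence is 3/16.

R = 3/16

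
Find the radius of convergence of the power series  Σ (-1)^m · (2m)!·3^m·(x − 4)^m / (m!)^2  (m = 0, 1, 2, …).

R = 1/12

The ratio of consecutive coefficients is (2m+1)·(2m+2)/(m+1)² · 3 → 12.
Convergence for |x − 4| · 12 < 1, i.e. |x − 4| < 1/12. So R = 1/12.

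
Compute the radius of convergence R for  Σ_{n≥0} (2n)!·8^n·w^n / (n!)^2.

The ratio of consecutive coefficients is (2n+1)·(2n+2)/(n+1)² · 8 → 32.
Thus R = 1/(32) = 1/32.

R = 1/32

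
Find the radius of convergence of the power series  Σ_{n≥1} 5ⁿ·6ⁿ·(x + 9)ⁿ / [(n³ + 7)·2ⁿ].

The ratio of consecutive coefficients is [(n³ + 7)/((n+1)³ + 7)] · 5·6/2 → 15.
Hence the series converges for |x + 9| < 1/(15) = 1/15, so the radius of convergence is 1/15.

R = 1/15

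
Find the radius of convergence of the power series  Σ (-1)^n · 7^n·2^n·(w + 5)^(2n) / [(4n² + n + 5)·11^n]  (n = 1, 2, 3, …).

By the ratio test, |a_{n+1}/a_n| = [(4n² + n + 5)/(4(n+1)² + (n+1) + 5)] · 7·2/11 → 14/11.
Successive powers of (w + 5) differ by 2, so the series converges when |w + 5|² · 14/11 < 1, i.e. |w + 5| < √(11/14). So R = √154/14.

R = √154/14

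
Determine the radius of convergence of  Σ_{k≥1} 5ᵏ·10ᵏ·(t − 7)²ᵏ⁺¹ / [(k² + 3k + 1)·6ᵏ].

R = √3/5

Apply the ratio test: |a_{k+1}| / |a_k| = [(k² + 3k + 1)/((k+1)² + 3(k+1) + 1)] · 5·10/6, which tends to 25/3 as k → ∞.
Writing y = (t − 7)², the series in y has radius 3/25, so |t − 7| < √(3/25) and R = √3/5.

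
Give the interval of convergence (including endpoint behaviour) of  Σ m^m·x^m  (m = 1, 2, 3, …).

{0}

Applying the root test, |a_m|^(1/m) = m → ∞.
Since the m-th root of |a_m| is unbounded, the series converges only at x = 0; R = 0.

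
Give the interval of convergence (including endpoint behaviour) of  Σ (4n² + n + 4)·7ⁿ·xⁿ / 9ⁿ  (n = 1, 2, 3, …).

(-9/7, 9/7)

By the ratio test, |a_{n+1}/a_n| = [(4(n+1)² + (n+1) + 4)/(4n² + n + 4)] · 7/9 → 7/9.
Hence the series converges for |x| < 1/(7/9) = 9/7, so the radius of convergence is 9/7.
At x = 9/7: the terms have absolute value of order n², which does not tend to 0, so the series diverges by the divergence test.
Check x = -9/7: the terms have absolute value of order n², which does not tend to 0, so the series diverges by the divergence test.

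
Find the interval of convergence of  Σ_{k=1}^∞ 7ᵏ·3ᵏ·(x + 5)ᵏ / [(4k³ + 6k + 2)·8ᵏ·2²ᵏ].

Ratio test: |a_{k+1}/a_k| = [(4k³ + 6k + 2)/(4(k+1)³ + 6(k+1) + 2)] · 7·3/(8·4) → 21/32 as k → ∞.
Hence the series converges for |x + 5| < 1/(21/32) = 32/21, so the radius of convergence is 32/21.
At x = -73/21: the series is dominated by a constant times Σ 1/k³, which converges (p = 3 > 1).
Endpoint x = -137/21: the terms are on the order of 1/k³, so the series converges absolutely by comparison with the p-series (p = 3 > 1).

[-137/21, -73/21]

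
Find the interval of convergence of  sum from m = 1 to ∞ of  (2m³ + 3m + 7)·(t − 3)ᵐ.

Ratio test: |a_{m+1}/a_m| = (2(m+1)³ + 3(m+1) + 7)/(2m³ + 3m + 7) → 1 as m → ∞.
So the series converges when |t − 3| < 1 and diverges when |t − 3| > 1; R = 1.
Check t = 4: the terms do not tend to 0, so the series diverges.
Endpoint t = 2: the terms have absolute value of order m³, which does not tend to 0, so the series diverges by the divergence test.

(2, 4)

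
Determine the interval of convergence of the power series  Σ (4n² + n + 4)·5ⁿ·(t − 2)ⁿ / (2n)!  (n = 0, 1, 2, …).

(−∞, ∞)

By the ratio test, |a_{n+1}/a_n| = (4(n+1)² + (n+1) + 4)/(4n² + n + 4) · 5 · 1/[(2n+1)·(2n+2)] → 0.
The limit is 0, so the series converges for all t; R = ∞.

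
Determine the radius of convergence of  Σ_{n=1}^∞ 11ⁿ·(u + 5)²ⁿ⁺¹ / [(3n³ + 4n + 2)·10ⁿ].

By the ratio test, |a_{n+1}/a_n| = [(3n³ + 4n + 2)/(3(n+1)³ + 4(n+1) + 2)] · 11/10 → 11/10.
Successive powers of (u + 5) differ by 2, so the series converges when |u + 5|² · 11/10 < 1, i.e. |u + 5| < √(10/11). So R = √110/11.

R = √110/11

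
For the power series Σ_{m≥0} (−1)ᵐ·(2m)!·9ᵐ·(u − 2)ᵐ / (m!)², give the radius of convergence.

R = 1/36

By the ratio test, |a_{m+1}/a_m| = (2m+1)·(2m+2)/(m+1)² · 9 → 36.
Convergence for |u − 2| · 36 < 1, i.e. |u − 2| < 1/36. So R = 1/36.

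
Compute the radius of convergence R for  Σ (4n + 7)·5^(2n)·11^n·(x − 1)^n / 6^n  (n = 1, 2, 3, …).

By the ratio test, |a_{n+1}/a_n| = [(4(n+1) + 7)/(4n + 7)] · 25·11/6 → 275/6.
Convergence for |x − 1| · 275/6 < 1, i.e. |x − 1| < 6/275. So R = 6/275.

R = 6/275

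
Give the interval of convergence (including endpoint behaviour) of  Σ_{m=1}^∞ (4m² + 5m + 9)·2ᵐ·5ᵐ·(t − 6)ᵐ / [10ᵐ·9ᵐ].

(-3, 15)

Ratio test: |a_{m+1}/a_m| = [(4(m+1)² + 5(m+1) + 9)/(4m² + 5m + 9)] · 2·5/(10·9) → 1/9 as m → ∞.
The series converges when 1/9 · |t − 6| < 1, giving R = 9.
At t = 15: the terms have absolute value of order m², which does not tend to 0, so the series diverges by the divergence test.
When t = -3, the m-th term does not approach 0; divergence by the term test.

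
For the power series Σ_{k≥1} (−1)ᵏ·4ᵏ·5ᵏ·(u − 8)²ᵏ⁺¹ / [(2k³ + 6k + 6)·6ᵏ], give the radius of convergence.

R = √30/10

Ratio test: |a_{k+1}/a_k| = [(2k³ + 6k + 6)/(2(k+1)³ + 6(k+1) + 6)] · 4·5/6 → 10/3 as k → ∞.
Since the exponent of (u − 8) increases by 2 each term, convergence requires |u − 8|² < 3/10, hence R = √30/10.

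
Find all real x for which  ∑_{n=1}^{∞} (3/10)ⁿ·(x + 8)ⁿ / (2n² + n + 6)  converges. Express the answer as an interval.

Apply the ratio test: |a_{n+1}| / |a_n| = [(2n² + n + 6)/(2(n+1)² + (n+1) + 6)] · 3/10, which tends to 3/10 as n → ∞.
Convergence for |x + 8| · 3/10 < 1, i.e. |x + 8| < 10/3. So R = 10/3.
Check x = -14/3: absolute convergence follows by limit comparison with Σ 1/n².
Check x = -34/3: the terms are on the order of 1/n², so the series converges absolutely by comparison with the p-series (p = 2 > 1).

[-34/3, -14/3]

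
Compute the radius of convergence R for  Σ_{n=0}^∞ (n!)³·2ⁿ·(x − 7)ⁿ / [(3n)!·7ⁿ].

R = 189/2

The ratio of consecutive coefficients is (n+1)³/[(3n+1)·(3n+2)·(3n+3)] · 2/7 → 2/189.
Convergence for |x − 7| · 2/189 < 1, i.e. |x − 7| < 189/2. So R = 189/2.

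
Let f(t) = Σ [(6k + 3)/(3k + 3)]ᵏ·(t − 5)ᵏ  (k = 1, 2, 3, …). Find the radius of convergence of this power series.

R = 1/2

Applying the root test, |a_k|^(1/k) = (6k + 3)/(3k + 3) → 2.
Thus R = 1/(2) = 1/2.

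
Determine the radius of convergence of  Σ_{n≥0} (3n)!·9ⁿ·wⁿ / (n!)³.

R = 1/243

The ratio of consecutive coefficients is (3n+1)·(3n+2)·(3n+3)/(n+1)³ · 9 → 243.
Convergence for |w| · 243 < 1, i.e. |w| < 1/243. So R = 1/243.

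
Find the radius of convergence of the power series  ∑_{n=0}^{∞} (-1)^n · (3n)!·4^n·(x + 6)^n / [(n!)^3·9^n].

R = 1/12

The ratio of consecutive coefficients is (3n+1)·(3n+2)·(3n+3)/(n+1)³ · 4/9 → 12.
The series converges when 12 · |x + 6| < 1, giving R = 1/12.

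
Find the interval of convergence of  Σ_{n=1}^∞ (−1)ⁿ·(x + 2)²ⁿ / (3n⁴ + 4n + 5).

[-3, -1]

Ratio test: |a_{n+1}/a_n| = (3n⁴ + 4n + 5)/(3(n+1)⁴ + 4(n+1) + 5) → 1 as n → ∞.
Successive powers of (x + 2) differ by 2, so the series converges when |x + 2|² · 1 < 1, i.e. |x + 2| < √(1) = 1. So R = 1.
Check x = -1: the series is dominated by a constant times Σ 1/n⁴, which converges (p = 4 > 1).
When x = -3, absolute convergence follows by limit comparison with Σ 1/n⁴.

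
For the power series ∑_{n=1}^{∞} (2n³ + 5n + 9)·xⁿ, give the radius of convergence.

R = 1

By the ratio test, |a_{n+1}/a_n| = (2(n+1)³ + 5(n+1) + 9)/(2n³ + 5n + 9) → 1.
Hence R = 1.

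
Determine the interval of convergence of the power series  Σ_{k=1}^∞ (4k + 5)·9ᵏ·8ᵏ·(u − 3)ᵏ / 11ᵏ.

The ratio of consecutive coefficients is [(4(k+1) + 5)/(4k + 5)] · 9·8/11 → 72/11.
The series converges when 72/11 · |u − 3| < 1, giving R = 11/72.
Endpoint u = 227/72: the k-th term does not approach 0; divergence by the term test.
Check u = 205/72: the terms do not tend to 0, so the series diverges.

(205/72, 227/72)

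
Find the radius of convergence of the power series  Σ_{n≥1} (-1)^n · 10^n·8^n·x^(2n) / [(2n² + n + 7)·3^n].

R = √15/20

Ratio test: |a_{n+1}/a_n| = [(2n² + n + 7)/(2(n+1)² + (n+1) + 7)] · 10·8/3 → 80/3 as n → ∞.
Writing y = x², the series in y has radius 3/80, so |x| < √(3/80) and R = √15/20.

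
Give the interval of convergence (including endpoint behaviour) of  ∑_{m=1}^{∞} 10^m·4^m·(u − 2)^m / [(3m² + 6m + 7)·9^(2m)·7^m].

[-487/40, 647/40]

Ratio test: |a_{m+1}/a_m| = [(3m² + 6m + 7)/(3(m+1)² + 6(m+1) + 7)] · 10·4/(81·7) → 40/567 as m → ∞.
Convergence for |u − 2| · 40/567 < 1, i.e. |u − 2| < 567/40. So R = 567/40.
When u = 647/40, the terms are on the order of 1/m², so the series converges absolutely by comparison with the p-series (p = 2 > 1).
At u = -487/40: absolute convergence follows by limit comparison with Σ 1/m².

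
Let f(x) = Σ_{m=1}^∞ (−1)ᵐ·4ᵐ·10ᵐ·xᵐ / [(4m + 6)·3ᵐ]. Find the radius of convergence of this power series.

R = 3/40

Apply the ratio test: |a_{m+1}| / |a_m| = [(4m + 6)/(4(m+1) + 6)] · 4·10/3, which tends to 40/3 as m → ∞.
Convergence for |x| · 40/3 < 1, i.e. |x| < 3/40. So R = 3/40.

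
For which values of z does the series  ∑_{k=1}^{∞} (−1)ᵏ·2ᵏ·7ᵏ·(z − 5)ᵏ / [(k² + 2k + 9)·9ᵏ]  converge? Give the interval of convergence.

[61/14, 79/14]

By the ratio test, |a_{k+1}/a_k| = [(k² + 2k + 9)/((k+1)² + 2(k+1) + 9)] · 2·7/9 → 14/9.
The series converges when 14/9 · |z − 5| < 1, giving R = 9/14.
Check z = 79/14: absolute convergence follows by limit comparison with Σ 1/k².
At z = 61/14: absolute convergence follows by limit comparison with Σ 1/k².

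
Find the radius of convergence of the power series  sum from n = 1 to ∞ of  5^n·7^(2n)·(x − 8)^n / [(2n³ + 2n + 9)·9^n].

By the ratio test, |a_{n+1}/a_n| = [(2n³ + 2n + 9)/(2(n+1)³ + 2(n+1) + 9)] · 5·49/9 → 245/9.
Convergence for |x − 8| · 245/9 < 1, i.e. |x − 8| < 9/245. So R = 9/245.

R = 9/245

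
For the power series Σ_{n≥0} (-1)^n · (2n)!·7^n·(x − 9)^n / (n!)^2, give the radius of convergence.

Apply the ratio test: |a_{n+1}| / |a_n| = (2n+1)·(2n+2)/(n+1)² · 7, which tends to 28 as n → ∞.
The series converges when 28 · |x − 9| < 1, giving R = 1/28.

R = 1/28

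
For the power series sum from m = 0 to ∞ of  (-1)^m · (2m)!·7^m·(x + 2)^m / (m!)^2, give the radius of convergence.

R = 1/28

By the ratio test, |a_{m+1}/a_m| = (2m+1)·(2m+2)/(m+1)² · 7 → 28.
Thus R = 1/(28) = 1/28.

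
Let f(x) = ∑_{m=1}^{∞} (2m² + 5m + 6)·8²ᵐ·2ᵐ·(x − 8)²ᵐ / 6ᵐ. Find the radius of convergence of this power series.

R = √3/8

By the ratio test, |a_{m+1}/a_m| = [(2(m+1)² + 5(m+1) + 6)/(2m² + 5m + 6)] · 64·2/6 → 64/3.
Since the exponent of (x − 8) increases by 2 each term, convergence requires |x − 8|² < 3/64, hence R = √3/8.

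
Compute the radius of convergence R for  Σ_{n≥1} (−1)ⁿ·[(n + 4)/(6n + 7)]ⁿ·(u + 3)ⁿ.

R = 6

Root test: |a_n|^(1/n) = (n + 4)/(6n + 7) → 1/6.
Convergence for |u + 3| · 1/6 < 1, i.e. |u + 3| < 6. So R = 6.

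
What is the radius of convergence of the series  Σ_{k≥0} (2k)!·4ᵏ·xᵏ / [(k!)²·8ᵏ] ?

By the ratio test, |a_{k+1}/a_k| = (2k+1)·(2k+2)/(k+1)² · 4/8 → 2.
Convergence for |x| · 2 < 1, i.e. |x| < 1/2. So R = 1/2.

R = 1/2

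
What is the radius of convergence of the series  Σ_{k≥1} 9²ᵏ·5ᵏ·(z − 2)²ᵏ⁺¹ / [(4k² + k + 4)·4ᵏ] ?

The ratio of consecutive coefficients is [(4k² + k + 4)/(4(k+1)² + (k+1) + 4)] · 81·5/4 → 405/4.
Successive powers of (z − 2) differ by 2, so the series converges when |z − 2|² · 405/4 < 1, i.e. |z − 2| < √(4/405). So R = 2√5/45.

R = 2√5/45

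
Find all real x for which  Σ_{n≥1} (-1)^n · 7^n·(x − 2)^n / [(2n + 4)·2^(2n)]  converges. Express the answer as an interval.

By the ratio test, |a_{n+1}/a_n| = [(2n + 4)/(2(n+1) + 4)] · 7/4 → 7/4.
Hence the series converges for |x − 2| < 1/(7/4) = 4/7, so the radius of convergence is 4/7.
Check x = 18/7: an alternating series whose terms decrease to 0 in absolute value, so it converges by the Leibniz criterion.
At x = 10/7: the terms behave like c/n; limit comparison with the harmonic series gives divergence.

(10/7, 18/7]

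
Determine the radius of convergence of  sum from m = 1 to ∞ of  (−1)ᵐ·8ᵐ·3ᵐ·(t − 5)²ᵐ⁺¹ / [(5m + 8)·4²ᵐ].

Apply the ratio test: |a_{m+1}| / |a_m| = [(5m + 8)/(5(m+1) + 8)] · 8·3/16, which tends to 3/2 as m → ∞.
Successive powers of (t − 5) differ by 2, so the series converges when |t − 5|² · 3/2 < 1, i.e. |t − 5| < √(2/3). So R = √6/3.

R = √6/3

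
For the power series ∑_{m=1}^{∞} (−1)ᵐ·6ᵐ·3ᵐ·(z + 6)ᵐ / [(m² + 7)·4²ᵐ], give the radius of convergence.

Ratio test: |a_{m+1}/a_m| = [(m² + 7)/((m+1)² + 7)] · 6·3/16 → 9/8 as m → ∞.
Hence the series converges for |z + 6| < 1/(9/8) = 8/9, so the radius of convergence is 8/9.

R = 8/9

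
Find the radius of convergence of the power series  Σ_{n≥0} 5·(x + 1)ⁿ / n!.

R = ∞

The ratio of consecutive coefficients is 5/5 · 1/(n+1) → 0.
Since the limit is 0 < 1 for every x, the series converges on all of ℝ and R = ∞.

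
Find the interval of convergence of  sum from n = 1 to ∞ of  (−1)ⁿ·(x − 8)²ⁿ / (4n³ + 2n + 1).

By the ratio test, |a_{n+1}/a_n| = (4n³ + 2n + 1)/(4(n+1)³ + 2(n+1) + 1) → 1.
Successive powers of (x − 8) differ by 2, so the series converges when |x − 8|² · 1 < 1, i.e. |x − 8| < √(1) = 1. So R = 1.
Check x = 9: absolute convergence follows by limit comparison with Σ 1/n³.
Endpoint x = 7: the series is dominated by a constant times Σ 1/n³, which converges (p = 3 > 1).

[7, 9]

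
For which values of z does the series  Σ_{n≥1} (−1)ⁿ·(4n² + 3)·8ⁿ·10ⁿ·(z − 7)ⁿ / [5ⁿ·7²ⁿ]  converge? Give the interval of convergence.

The ratio of consecutive coefficients is [(4(n+1)² + 3)/(4n² + 3)] · 8·10/(5·49) → 16/49.
The series converges when 16/49 · |z − 7| < 1, giving R = 49/16.
At z = 161/16: the terms have absolute value of order n², which does not tend to 0, so the series diverges by the divergence test.
Check z = 63/16: the terms have absolute value of order n², which does not tend to 0, so the series diverges by the divergence test.

(63/16, 161/16)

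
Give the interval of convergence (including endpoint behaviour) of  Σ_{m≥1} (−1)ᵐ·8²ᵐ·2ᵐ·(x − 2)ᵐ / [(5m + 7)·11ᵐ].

By the ratio test, |a_{m+1}/a_m| = [(5m + 7)/(5(m+1) + 7)] · 64·2/11 → 128/11.
Convergence for |x − 2| · 128/11 < 1, i.e. |x − 2| < 11/128. So R = 11/128.
At x = 267/128: the terms alternate in sign and decrease monotonically to 0 in absolute value (size ~ c/m), so the alternating series test gives convergence.
When x = 245/128, the terms are asymptotic to a nonzero constant times 1/m, so the series diverges by limit comparison with Σ 1/m.

(245/128, 267/128]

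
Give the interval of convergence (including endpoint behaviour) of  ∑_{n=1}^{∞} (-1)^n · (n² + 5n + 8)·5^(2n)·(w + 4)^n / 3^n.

(-103/25, -97/25)

Apply the ratio test: |a_{n+1}| / |a_n| = [((n+1)² + 5(n+1) + 8)/(n² + 5n + 8)] · 25/3, which tends to 25/3 as n → ∞.
The series converges when 25/3 · |w + 4| < 1, giving R = 3/25.
At w = -97/25: the terms have absolute value of order n², which does not tend to 0, so the series diverges by the divergence test.
When w = -103/25, the terms do not tend to 0, so the series diverges.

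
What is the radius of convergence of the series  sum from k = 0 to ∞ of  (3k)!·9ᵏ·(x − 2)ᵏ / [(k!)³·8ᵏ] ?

By the ratio test, |a_{k+1}/a_k| = (3k+1)·(3k+2)·(3k+3)/(k+1)³ · 9/8 → 243/8.
Hence the series converges for |x − 2| < 1/(243/8) = 8/243, so the radius of convergence is 8/243.

R = 8/243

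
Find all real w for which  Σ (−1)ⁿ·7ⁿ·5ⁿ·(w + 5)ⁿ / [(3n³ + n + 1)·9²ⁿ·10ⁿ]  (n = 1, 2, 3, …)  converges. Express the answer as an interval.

[-197/7, 127/7]

Ratio test: |a_{n+1}/a_n| = [(3n³ + n + 1)/(3(n+1)³ + (n+1) + 1)] · 7·5/(81·10) → 7/162 as n → ∞.
Convergence for |w + 5| · 7/162 < 1, i.e. |w + 5| < 162/7. So R = 162/7.
Check w = 127/7: absolute convergence follows by limit comparison with Σ 1/n³.
When w = -197/7, the series is dominated by a constant times Σ 1/n³, which converges (p = 3 > 1).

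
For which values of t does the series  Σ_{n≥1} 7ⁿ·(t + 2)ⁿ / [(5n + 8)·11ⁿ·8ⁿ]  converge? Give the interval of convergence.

By the ratio test, |a_{n+1}/a_n| = [(5n + 8)/(5(n+1) + 8)] · 7/(11·8) → 7/88.
Thus R = 1/(7/88) = 88/7.
Check t = 74/7: the terms are asymptotic to a nonzero constant times 1/n, so the series diverges by limit comparison with Σ 1/n.
When t = -102/7, an alternating series whose terms decrease to 0 in absolute value, so it converges by the Leibniz criterion.

[-102/7, 74/7)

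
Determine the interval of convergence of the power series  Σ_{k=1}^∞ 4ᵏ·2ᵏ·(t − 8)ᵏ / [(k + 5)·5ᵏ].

[59/8, 69/8)

Apply the ratio test: |a_{k+1}| / |a_k| = [(k + 5)/((k+1) + 5)] · 4·2/5, which tends to 8/5 as k → ∞.
Thus R = 1/(8/5) = 5/8.
At t = 69/8: comparison with the harmonic series Σ 1/k shows the series diverges.
Endpoint t = 59/8: convergence follows from the alternating series test (terms decrease monotonically to 0).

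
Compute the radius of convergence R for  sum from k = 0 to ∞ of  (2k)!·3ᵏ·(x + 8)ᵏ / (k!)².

R = 1/12

Ratio test: |a_{k+1}/a_k| = (2k+1)·(2k+2)/(k+1)² · 3 → 12 as k → ∞.
The series converges when 12 · |x + 8| < 1, giving R = 1/12.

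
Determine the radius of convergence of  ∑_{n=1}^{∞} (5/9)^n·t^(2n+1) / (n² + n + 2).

R = 3√5/5

The ratio of consecutive coefficients is [(n² + n + 2)/((n+1)² + (n+1) + 2)] · 5/9 → 5/9.
Since the exponent of t increases by 2 each term, convergence requires |t|² < 9/5, hence R = 3√5/5.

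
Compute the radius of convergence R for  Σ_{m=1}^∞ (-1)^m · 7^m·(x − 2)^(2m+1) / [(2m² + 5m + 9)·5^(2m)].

R = 5√7/7

By the ratio test, |a_{m+1}/a_m| = [(2m² + 5m + 9)/(2(m+1)² + 5(m+1) + 9)] · 7/25 → 7/25.
Since the exponent of (x − 2) increases by 2 each term, convergence requires |x − 2|² < 25/7, hence R = 5√7/7.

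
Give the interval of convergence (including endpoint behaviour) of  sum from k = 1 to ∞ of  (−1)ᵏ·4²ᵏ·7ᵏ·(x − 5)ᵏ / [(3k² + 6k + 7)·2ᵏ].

[279/56, 281/56]

The ratio of consecutive coefficients is [(3k² + 6k + 7)/(3(k+1)² + 6(k+1) + 7)] · 16·7/2 → 56.
Hence the series converges for |x − 5| < 1/(56) = 1/56, so the radius of convergence is 1/56.
Endpoint x = 281/56: the series is dominated by a constant times Σ 1/k², which converges (p = 2 > 1).
At x = 279/56: absolute convergence follows by limit comparison with Σ 1/k².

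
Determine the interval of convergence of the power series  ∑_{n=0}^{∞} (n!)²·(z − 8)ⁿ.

{8}

By the ratio test, |a_{n+1}/a_n| = (n+1)² → ∞.
The terms grow without bound for any (z − 8) ≠ 0, so R = 0 (convergence only at z = 8).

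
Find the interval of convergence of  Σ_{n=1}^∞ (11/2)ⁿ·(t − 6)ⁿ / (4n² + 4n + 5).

[64/11, 68/11]

The ratio of consecutive coefficients is [(4n² + 4n + 5)/(4(n+1)² + 4(n+1) + 5)] · 11/2 → 11/2.
Hence the series converges for |t − 6| < 1/(11/2) = 2/11, so the radius of convergence is 2/11.
At t = 68/11: absolute convergence follows by limit comparison with Σ 1/n².
At t = 64/11: the series is dominated by a constant times Σ 1/n², which converges (p = 2 > 1).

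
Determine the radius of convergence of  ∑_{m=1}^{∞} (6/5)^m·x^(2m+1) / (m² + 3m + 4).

R = √30/6

Apply the ratio test: |a_{m+1}| / |a_m| = [(m² + 3m + 4)/((m+1)² + 3(m+1) + 4)] · 6/5, which tends to 6/5 as m → ∞.
Successive powers of x differ by 2, so the series converges when |x|² · 6/5 < 1, i.e. |x| < √(5/6). So R = √30/6.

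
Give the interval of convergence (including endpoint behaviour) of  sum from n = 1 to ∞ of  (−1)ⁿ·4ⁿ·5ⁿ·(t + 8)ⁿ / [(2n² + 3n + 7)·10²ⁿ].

[-13, -3]

By the ratio test, |a_{n+1}/a_n| = [(2n² + 3n + 7)/(2(n+1)² + 3(n+1) + 7)] · 4·5/100 → 1/5.
Convergence for |t + 8| · 1/5 < 1, i.e. |t + 8| < 5. So R = 5.
Endpoint t = -3: absolute convergence follows by limit comparison with Σ 1/n².
When t = -13, absolute convergence follows by limit comparison with Σ 1/n².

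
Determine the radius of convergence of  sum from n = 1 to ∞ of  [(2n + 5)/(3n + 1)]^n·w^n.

R = 3/2

By the Cauchy root test, |a_n|^(1/n) = (2n + 5)/(3n + 1) → 2/3.
The series converges when 2/3 · |w| < 1, giving R = 3/2.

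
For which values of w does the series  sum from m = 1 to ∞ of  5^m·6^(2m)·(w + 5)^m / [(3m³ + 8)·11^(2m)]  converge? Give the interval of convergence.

Apply the ratio test: |a_{m+1}| / |a_m| = [(3m³ + 8)/(3(m+1)³ + 8)] · 5·36/121, which tends to 180/121 as m → ∞.
The series converges when 180/121 · |w + 5| < 1, giving R = 121/180.
At w = -779/180: the terms are on the order of 1/m³, so the series converges absolutely by comparison with the p-series (p = 3 > 1).
At w = -1021/180: absolute convergence follows by limit comparison with Σ 1/m³.

[-1021/180, -779/180]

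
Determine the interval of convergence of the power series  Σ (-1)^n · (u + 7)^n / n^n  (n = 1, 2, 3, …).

(−∞, ∞)

Applying the root test, |a_n|^(1/n) = 1/n → 0.
The limit is 0 for every u, so R = ∞.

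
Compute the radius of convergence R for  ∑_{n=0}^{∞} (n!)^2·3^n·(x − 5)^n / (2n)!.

R = 4/3

Apply the ratio test: |a_{n+1}| / |a_n| = (n+1)²/[(2n+1)·(2n+2)] · 3, which tends to 3/4 as n → ∞.
Thus R = 1/(3/4) = 4/3.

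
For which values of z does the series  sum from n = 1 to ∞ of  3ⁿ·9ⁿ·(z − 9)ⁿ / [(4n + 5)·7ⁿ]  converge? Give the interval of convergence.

[236/27, 250/27)

Apply the ratio test: |a_{n+1}| / |a_n| = [(4n + 5)/(4(n+1) + 5)] · 3·9/7, which tends to 27/7 as n → ∞.
Convergence for |z − 9| · 27/7 < 1, i.e. |z − 9| < 7/27. So R = 7/27.
When z = 250/27, the terms behave like c/n; limit comparison with the harmonic series gives divergence.
Endpoint z = 236/27: an alternating series whose terms decrease to 0 in absolute value, so it converges by the Leibniz criterion.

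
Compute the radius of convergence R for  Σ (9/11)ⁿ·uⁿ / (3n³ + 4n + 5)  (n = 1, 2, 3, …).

R = 11/9

The ratio of consecutive coefficients is [(3n³ + 4n + 5)/(3(n+1)³ + 4(n+1) + 5)] · 9/11 → 9/11.
Hence the series converges for |u| < 1/(9/11) = 11/9, so the radius of convergence is 11/9.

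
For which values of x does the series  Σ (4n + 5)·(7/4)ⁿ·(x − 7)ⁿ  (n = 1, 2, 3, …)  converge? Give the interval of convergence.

The ratio of consecutive coefficients is [(4(n+1) + 5)/(4n + 5)] · 7/4 → 7/4.
Thus R = 1/(7/4) = 4/7.
When x = 53/7, the terms have absolute value of order n, which does not tend to 0, so the series diverges by the divergence test.
Endpoint x = 45/7: the n-th term does not approach 0; divergence by the term test.

(45/7, 53/7)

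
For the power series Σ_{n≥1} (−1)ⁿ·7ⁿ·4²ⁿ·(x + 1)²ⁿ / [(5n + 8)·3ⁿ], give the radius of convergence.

R = √21/28

Apply the ratio test: |a_{n+1}| / |a_n| = [(5n + 8)/(5(n+1) + 8)] · 7·16/3, which tends to 112/3 as n → ∞.
Since the exponent of (x + 1) increases by 2 each term, convergence requires |x + 1|² < 3/112, hence R = √21/28.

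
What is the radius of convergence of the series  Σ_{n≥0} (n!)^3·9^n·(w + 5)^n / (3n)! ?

R = 3

The ratio of consecutive coefficients is (n+1)³/[(3n+1)·(3n+2)·(3n+3)] · 9 → 1/3.
Hence the series converges for |w + 5| < 1/(1/3) = 3, so the radius of convergence is 3.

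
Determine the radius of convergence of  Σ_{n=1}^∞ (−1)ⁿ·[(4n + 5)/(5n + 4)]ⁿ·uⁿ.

R = 5/4

Applying the root test, |a_n|^(1/n) = (4n + 5)/(5n + 4) → 4/5.
The series converges when 4/5 · |u| < 1, giving R = 5/4.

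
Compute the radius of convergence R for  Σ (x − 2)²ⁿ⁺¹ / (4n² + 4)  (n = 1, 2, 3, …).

Ratio test: |a_{n+1}/a_n| = (4n² + 4)/(4(n+1)² + 4) → 1 as n → ∞.
Writing y = (x − 2)², the series in y has radius 1, so |x − 2| < √(1) = 1 and R = 1.

R = 1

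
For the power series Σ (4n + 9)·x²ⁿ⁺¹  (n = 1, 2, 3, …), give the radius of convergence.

By the ratio test, |a_{n+1}/a_n| = (4(n+1) + 9)/(4n + 9) → 1.
Successive powers of x differ by 2, so the series converges when |x|² · 1 < 1, i.e. |x| < √(1) = 1. So R = 1.

R = 1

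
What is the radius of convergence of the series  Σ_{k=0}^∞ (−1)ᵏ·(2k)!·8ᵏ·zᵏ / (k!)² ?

The ratio of consecutive coefficients is (2k+1)·(2k+2)/(k+1)² · 8 → 32.
Convergence for |z| · 32 < 1, i.e. |z| < 1/32. So R = 1/32.

R = 1/32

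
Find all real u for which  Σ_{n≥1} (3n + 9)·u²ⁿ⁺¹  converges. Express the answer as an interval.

(-1, 1)

Apply the ratio test: |a_{n+1}| / |a_n| = (3(n+1) + 9)/(3n + 9), which tends to 1 as n → ∞.
Writing y = u², the series in y has radius 1, so |u| < √(1) = 1 and R = 1.
Check u = 1: the terms do not tend to 0, so the series diverges.
Check u = -1: the n-th term does not approach 0; divergence by the term test.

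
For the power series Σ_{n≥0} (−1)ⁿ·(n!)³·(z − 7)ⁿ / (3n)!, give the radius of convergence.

By the ratio test, |a_{n+1}/a_n| = (n+1)³/[(3n+1)·(3n+2)·(3n+3)] → 1/27.
Convergence for |z − 7| · 1/27 < 1, i.e. |z − 7| < 27. So R = 27.

R = 27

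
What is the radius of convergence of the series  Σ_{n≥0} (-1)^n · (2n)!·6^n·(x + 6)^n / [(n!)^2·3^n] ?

The ratio of consecutive coefficients is (2n+1)·(2n+2)/(n+1)² · 6/3 → 8.
Hence the series converges for |x + 6| < 1/(8) = 1/8, so the radius of convergence is 1/8.

R = 1/8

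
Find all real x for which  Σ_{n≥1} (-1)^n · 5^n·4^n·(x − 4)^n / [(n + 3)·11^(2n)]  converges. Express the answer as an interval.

(-41/20, 201/20]

The ratio of consecutive coefficients is [(n + 3)/((n+1) + 3)] · 5·4/121 → 20/121.
The series converges when 20/121 · |x − 4| < 1, giving R = 121/20.
At x = 201/20: convergence follows from the alternating series test (terms decrease monotonically to 0).
When x = -41/20, the terms behave like c/n; limit comparison with the harmonic series gives divergence.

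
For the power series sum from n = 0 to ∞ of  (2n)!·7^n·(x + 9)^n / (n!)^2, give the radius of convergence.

R = 1/28

Apply the ratio test: |a_{n+1}| / |a_n| = (2n+1)·(2n+2)/(n+1)² · 7, which tends to 28 as n → ∞.
Convergence for |x + 9| · 28 < 1, i.e. |x + 9| < 1/28. So R = 1/28.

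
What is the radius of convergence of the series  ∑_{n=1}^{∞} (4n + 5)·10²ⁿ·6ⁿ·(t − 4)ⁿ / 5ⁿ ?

By the ratio test, |a_{n+1}/a_n| = [(4(n+1) + 5)/(4n + 5)] · 100·6/5 → 120.
Hence the series converges for |t − 4| < 1/(120) = 1/120, so the radius of convergence is 1/120.

R = 1/120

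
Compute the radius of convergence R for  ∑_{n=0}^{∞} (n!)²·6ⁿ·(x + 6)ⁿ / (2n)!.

Apply the ratio test: |a_{n+1}| / |a_n| = (n+1)²/[(2n+1)·(2n+2)] · 6, which tends to 3/2 as n → ∞.
Convergence for |x + 6| · 3/2 < 1, i.e. |x + 6| < 2/3. So R = 2/3.

R = 2/3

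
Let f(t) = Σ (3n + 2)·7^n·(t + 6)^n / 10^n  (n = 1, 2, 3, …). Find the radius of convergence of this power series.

R = 10/7

By the ratio test, |a_{n+1}/a_n| = [(3(n+1) + 2)/(3n + 2)] · 7/10 → 7/10.
The series converges when 7/10 · |t + 6| < 1, giving R = 10/7.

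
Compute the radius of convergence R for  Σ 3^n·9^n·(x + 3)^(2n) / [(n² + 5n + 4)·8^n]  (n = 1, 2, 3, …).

By the ratio test, |a_{n+1}/a_n| = [(n² + 5n + 4)/((n+1)² + 5(n+1) + 4)] · 3·9/8 → 27/8.
Successive powers of (x + 3) differ by 2, so the series converges when |x + 3|² · 27/8 < 1, i.e. |x + 3| < √(8/27). So R = 2√6/9.

R = 2√6/9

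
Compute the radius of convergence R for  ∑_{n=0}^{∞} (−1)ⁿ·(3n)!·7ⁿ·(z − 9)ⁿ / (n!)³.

R = 1/189

Ratio test: |a_{n+1}/a_n| = (3n+1)·(3n+2)·(3n+3)/(n+1)³ · 7 → 189 as n → ∞.
Hence the series converges for |z − 9| < 1/(189) = 1/189, so the radius of convergence is 1/189.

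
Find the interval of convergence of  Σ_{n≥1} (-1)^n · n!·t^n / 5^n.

{0}

Apply the ratio test: |a_{n+1}| / |a_n| = (n+1) · 1/5, which tends to ∞ as n → ∞.
The ratio grows without bound, so the series diverges whenever t ≠ 0; it converges only at t = 0. R = 0.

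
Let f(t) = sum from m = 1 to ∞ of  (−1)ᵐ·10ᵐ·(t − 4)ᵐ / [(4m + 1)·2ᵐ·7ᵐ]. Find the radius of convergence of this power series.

The ratio of consecutive coefficients is [(4m + 1)/(4(m+1) + 1)] · 10/(2·7) → 5/7.
Thus R = 1/(5/7) = 7/5.

R = 7/5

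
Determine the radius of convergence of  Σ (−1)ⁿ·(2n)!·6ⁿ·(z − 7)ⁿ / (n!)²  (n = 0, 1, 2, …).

By the ratio test, |a_{n+1}/a_n| = (2n+1)·(2n+2)/(n+1)² · 6 → 24.
Convergence for |z − 7| · 24 < 1, i.e. |z − 7| < 1/24. So R = 1/24.

R = 1/24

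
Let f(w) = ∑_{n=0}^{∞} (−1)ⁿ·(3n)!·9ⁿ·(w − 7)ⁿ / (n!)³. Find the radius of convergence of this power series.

Ratio test: |a_{n+1}/a_n| = (3n+1)·(3n+2)·(3n+3)/(n+1)³ · 9 → 243 as n → ∞.
Hence the series converges for |w − 7| < 1/(243) = 1/243, so the radius of convergence is 1/243.

R = 1/243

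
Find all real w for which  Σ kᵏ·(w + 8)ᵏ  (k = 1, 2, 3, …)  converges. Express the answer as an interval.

{-8}

By the Cauchy root test, |a_k|^(1/k) = k → ∞.
The root grows without bound, so R = 0 (convergence only at w = -8).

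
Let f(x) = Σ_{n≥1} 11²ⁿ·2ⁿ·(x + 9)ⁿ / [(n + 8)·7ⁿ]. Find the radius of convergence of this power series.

The ratio of consecutive coefficients is [(n + 8)/((n+1) + 8)] · 121·2/7 → 242/7.
The series converges when 242/7 · |x + 9| < 1, giving R = 7/242.

R = 7/242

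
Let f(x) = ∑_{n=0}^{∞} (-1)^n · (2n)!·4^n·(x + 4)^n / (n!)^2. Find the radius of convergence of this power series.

By the ratio test, |a_{n+1}/a_n| = (2n+1)·(2n+2)/(n+1)² · 4 → 16.
Thus R = 1/(16) = 1/16.

R = 1/16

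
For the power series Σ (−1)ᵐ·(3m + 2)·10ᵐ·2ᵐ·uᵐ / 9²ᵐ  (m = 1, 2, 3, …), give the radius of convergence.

R = 81/20

Apply the ratio test: |a_{m+1}| / |a_m| = [(3(m+1) + 2)/(3m + 2)] · 10·2/81, which tends to 20/81 as m → ∞.
The series converges when 20/81 · |u| < 1, giving R = 81/20.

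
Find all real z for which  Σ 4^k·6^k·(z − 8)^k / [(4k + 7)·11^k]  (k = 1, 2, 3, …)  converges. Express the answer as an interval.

[181/24, 203/24)

Ratio test: |a_{k+1}/a_k| = [(4k + 7)/(4(k+1) + 7)] · 4·6/11 → 24/11 as k → ∞.
Thus R = 1/(24/11) = 11/24.
Check z = 203/24: the terms are asymptotic to a nonzero constant times 1/k, so the series diverges by limit comparison with Σ 1/k.
When z = 181/24, an alternating series whose terms decrease to 0 in absolute value, so it converges by the Leibniz criterion.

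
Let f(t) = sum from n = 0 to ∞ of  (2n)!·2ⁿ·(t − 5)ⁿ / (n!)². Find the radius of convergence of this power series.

By the ratio test, |a_{n+1}/a_n| = (2n+1)·(2n+2)/(n+1)² · 2 → 8.
Thus R = 1/(8) = 1/8.

R = 1/8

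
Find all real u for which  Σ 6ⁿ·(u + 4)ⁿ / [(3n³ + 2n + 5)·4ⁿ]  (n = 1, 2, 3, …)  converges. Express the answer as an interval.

By the ratio test, |a_{n+1}/a_n| = [(3n³ + 2n + 5)/(3(n+1)³ + 2(n+1) + 5)] · 6/4 → 3/2.
The series converges when 3/2 · |u + 4| < 1, giving R = 2/3.
At u = -10/3: absolute convergence follows by limit comparison with Σ 1/n³.
Check u = -14/3: the series is dominated by a constant times Σ 1/n³, which converges (p = 3 > 1).

[-14/3, -10/3]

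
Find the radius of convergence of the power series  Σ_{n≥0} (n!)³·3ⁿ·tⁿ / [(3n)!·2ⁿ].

R = 18

Apply the ratio test: |a_{n+1}| / |a_n| = (n+1)³/[(3n+1)·(3n+2)·(3n+3)] · 3/2, which tends to 1/18 as n → ∞.
Convergence for |t| · 1/18 < 1, i.e. |t| < 18. So R = 18.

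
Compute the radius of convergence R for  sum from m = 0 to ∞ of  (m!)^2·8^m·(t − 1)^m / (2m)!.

R = 1/2

Apply the ratio test: |a_{m+1}| / |a_m| = (m+1)²/[(2m+1)·(2m+2)] · 8, which tends to 2 as m → ∞.
The series converges when 2 · |t − 1| < 1, giving R = 1/2.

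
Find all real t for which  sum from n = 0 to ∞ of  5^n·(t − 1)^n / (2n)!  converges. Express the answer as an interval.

The ratio of consecutive coefficients is 5 · 1/[(2n+1)·(2n+2)] → 0.
Since the limit is 0 < 1 for every t, the series converges on all of ℝ and R = ∞.

(−∞, ∞)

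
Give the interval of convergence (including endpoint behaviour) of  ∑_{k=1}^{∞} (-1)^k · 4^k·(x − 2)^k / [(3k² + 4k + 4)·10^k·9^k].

The ratio of consecutive coefficients is [(3k² + 4k + 4)/(3(k+1)² + 4(k+1) + 4)] · 4/(10·9) → 2/45.
Hence the series converges for |x − 2| < 1/(2/45) = 45/2, so the radius of convergence is 45/2.
Check x = 49/2: absolute convergence follows by limit comparison with Σ 1/k².
At x = -41/2: absolute convergence follows by limit comparison with Σ 1/k².

[-41/2, 49/2]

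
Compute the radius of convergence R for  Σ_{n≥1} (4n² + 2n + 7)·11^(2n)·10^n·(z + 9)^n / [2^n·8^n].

Ratio test: |a_{n+1}/a_n| = [(4(n+1)² + 2(n+1) + 7)/(4n² + 2n + 7)] · 121·10/(2·8) → 605/8 as n → ∞.
Hence the series converges for |z + 9| < 1/(605/8) = 8/605, so the radius of convergence is 8/605.

R = 8/605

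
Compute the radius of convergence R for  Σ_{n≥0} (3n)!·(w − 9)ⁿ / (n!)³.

R = 1/27

Ratio test: |a_{n+1}/a_n| = (3n+1)·(3n+2)·(3n+3)/(n+1)³ → 27 as n → ∞.
Thus R = 1/(27) = 1/27.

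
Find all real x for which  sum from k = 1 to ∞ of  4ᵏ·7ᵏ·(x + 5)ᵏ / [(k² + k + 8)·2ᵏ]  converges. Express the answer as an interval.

Ratio test: |a_{k+1}/a_k| = [(k² + k + 8)/((k+1)² + (k+1) + 8)] · 4·7/2 → 14 as k → ∞.
The series converges when 14 · |x + 5| < 1, giving R = 1/14.
When x = -69/14, the terms are on the order of 1/k², so the series converges absolutely by comparison with the p-series (p = 2 > 1).
At x = -71/14: absolute convergence follows by limit comparison with Σ 1/k².

[-71/14, -69/14]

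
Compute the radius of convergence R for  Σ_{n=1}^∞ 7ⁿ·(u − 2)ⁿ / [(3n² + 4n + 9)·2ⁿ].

R = 2/7

Apply the ratio test: |a_{n+1}| / |a_n| = [(3n² + 4n + 9)/(3(n+1)² + 4(n+1) + 9)] · 7/2, which tends to 7/2 as n → ∞.
Hence the series converges for |u − 2| < 1/(7/2) = 2/7, so the radius of convergence is 2/7.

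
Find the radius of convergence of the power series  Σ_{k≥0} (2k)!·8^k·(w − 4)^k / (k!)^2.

R = 1/32

Apply the ratio test: |a_{k+1}| / |a_k| = (2k+1)·(2k+2)/(k+1)² · 8, which tends to 32 as k → ∞.
The series converges when 32 · |w − 4| < 1, giving R = 1/32.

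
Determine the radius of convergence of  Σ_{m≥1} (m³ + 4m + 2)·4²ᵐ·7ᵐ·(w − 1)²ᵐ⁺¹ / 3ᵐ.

Ratio test: |a_{m+1}/a_m| = [((m+1)³ + 4(m+1) + 2)/(m³ + 4m + 2)] · 16·7/3 → 112/3 as m → ∞.
Since the exponent of (w − 1) increases by 2 each term, convergence requires |w − 1|² < 3/112, hence R = √21/28.

R = √21/28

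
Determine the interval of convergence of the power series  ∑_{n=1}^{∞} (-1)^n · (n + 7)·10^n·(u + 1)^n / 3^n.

(-13/10, -7/10)

The ratio of consecutive coefficients is [((n+1) + 7)/(n + 7)] · 10/3 → 10/3.
The series converges when 10/3 · |u + 1| < 1, giving R = 3/10.
Endpoint u = -7/10: the terms have absolute value of order n, which does not tend to 0, so the series diverges by the divergence test.
Endpoint u = -13/10: the terms do not tend to 0, so the series diverges.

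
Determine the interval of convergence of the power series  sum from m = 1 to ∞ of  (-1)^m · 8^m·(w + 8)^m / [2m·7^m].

By the ratio test, |a_{m+1}/a_m| = [2m/2(m+1)] · 8/7 → 8/7.
Thus R = 1/(8/7) = 7/8.
At w = -57/8: an alternating series whose terms decrease to 0 in absolute value, so it converges by the Leibniz criterion.
At w = -71/8: the terms behave like c/m; limit comparison with the harmonic series gives divergence.

(-71/8, -57/8]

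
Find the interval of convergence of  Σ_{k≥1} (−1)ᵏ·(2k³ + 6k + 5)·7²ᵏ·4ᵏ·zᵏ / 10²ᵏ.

(-25/49, 25/49)

By the ratio test, |a_{k+1}/a_k| = [(2(k+1)³ + 6(k+1) + 5)/(2k³ + 6k + 5)] · 49·4/100 → 49/25.
The series converges when 49/25 · |z| < 1, giving R = 25/49.
At z = 25/49: the k-th term does not approach 0; divergence by the term test.
At z = -25/49: the terms have absolute value of order k³, which does not tend to 0, so the series diverges by the divergence test.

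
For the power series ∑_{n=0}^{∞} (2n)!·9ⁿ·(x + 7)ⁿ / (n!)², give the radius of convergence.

R = 1/36

Apply the ratio test: |a_{n+1}| / |a_n| = (2n+1)·(2n+2)/(n+1)² · 9, which tends to 36 as n → ∞.
Convergence for |x + 7| · 36 < 1, i.e. |x + 7| < 1/36. So R = 1/36.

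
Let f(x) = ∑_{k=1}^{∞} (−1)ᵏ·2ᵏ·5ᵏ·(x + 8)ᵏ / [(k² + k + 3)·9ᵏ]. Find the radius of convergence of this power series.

R = 9/10

By the ratio test, |a_{k+1}/a_k| = [(k² + k + 3)/((k+1)² + (k+1) + 3)] · 2·5/9 → 10/9.
Convergence for |x + 8| · 10/9 < 1, i.e. |x + 8| < 9/10. So R = 9/10.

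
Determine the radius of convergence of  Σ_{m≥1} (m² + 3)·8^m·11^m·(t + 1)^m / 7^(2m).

The ratio of consecutive coefficients is [((m+1)² + 3)/(m² + 3)] · 8·11/49 → 88/49.
Convergence for |t + 1| · 88/49 < 1, i.e. |t + 1| < 49/88. So R = 49/88.

R = 49/88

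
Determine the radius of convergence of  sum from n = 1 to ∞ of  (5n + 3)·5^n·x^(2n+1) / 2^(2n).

R = 2√5/5

Ratio test: |a_{n+1}/a_n| = [(5(n+1) + 3)/(5n + 3)] · 5/4 → 5/4 as n → ∞.
Since the exponent of x increases by 2 each term, convergence requires |x|² < 4/5, hence R = 2√5/5.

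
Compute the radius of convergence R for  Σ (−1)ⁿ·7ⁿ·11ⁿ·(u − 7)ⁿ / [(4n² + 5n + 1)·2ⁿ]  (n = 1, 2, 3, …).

R = 2/77

Apply the ratio test: |a_{n+1}| / |a_n| = [(4n² + 5n + 1)/(4(n+1)² + 5(n+1) + 1)] · 7·11/2, which tends to 77/2 as n → ∞.
Convergence for |u − 7| · 77/2 < 1, i.e. |u − 7| < 2/77. So R = 2/77.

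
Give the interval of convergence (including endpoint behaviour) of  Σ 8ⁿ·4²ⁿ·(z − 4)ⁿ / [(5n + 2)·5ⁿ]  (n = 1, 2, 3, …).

The ratio of consecutive coefficients is [(5n + 2)/(5(n+1) + 2)] · 8·16/5 → 128/5.
The series converges when 128/5 · |z − 4| < 1, giving R = 5/128.
When z = 517/128, the terms are asymptotic to a nonzero constant times 1/n, so the series diverges by limit comparison with Σ 1/n.
At z = 507/128: an alternating series whose terms decrease to 0 in absolute value, so it converges by the Leibniz criterion.

[507/128, 517/128)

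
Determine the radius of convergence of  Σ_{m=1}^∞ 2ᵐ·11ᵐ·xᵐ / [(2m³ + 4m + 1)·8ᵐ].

The ratio of consecutive coefficients is [(2m³ + 4m + 1)/(2(m+1)³ + 4(m+1) + 1)] · 2·11/8 → 11/4.
The series converges when 11/4 · |x| < 1, giving R = 4/11.

R = 4/11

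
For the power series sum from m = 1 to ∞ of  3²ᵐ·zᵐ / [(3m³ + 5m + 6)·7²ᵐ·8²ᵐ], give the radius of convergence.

R = 3136/9

By the ratio test, |a_{m+1}/a_m| = [(3m³ + 5m + 6)/(3(m+1)³ + 5(m+1) + 6)] · 9/(49·64) → 9/3136.
Convergence for |z| · 9/3136 < 1, i.e. |z| < 3136/9. So R = 3136/9.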